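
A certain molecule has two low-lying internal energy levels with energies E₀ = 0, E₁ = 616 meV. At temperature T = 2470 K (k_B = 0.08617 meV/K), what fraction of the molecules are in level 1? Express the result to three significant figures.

0.0524

k_BT = 0.08617 × 2470 K = 212.84 meV.
Eᵢ/kT = 0, 2.8942.
Z = Σ e^(−Eᵢ/kT) = e^(−0) + e^(−2.8942) = 1.0000 + 0.055343 = 1.0553.
P₁ = e^(−E₁/kT) / Z = 0.055343/1.0553 = 0.0524.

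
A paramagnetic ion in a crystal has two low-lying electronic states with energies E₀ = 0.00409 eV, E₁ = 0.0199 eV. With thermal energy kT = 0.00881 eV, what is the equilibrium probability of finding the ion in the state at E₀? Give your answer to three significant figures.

0.857

Eᵢ/kT = 0.46425, 2.2588.
Z = Σ e^(−Eᵢ/kT) = e^(−0.46425) + e^(−2.2588) = 0.62861 + 0.10448 = 0.73309.
P₀ = e^(−E₀/kT) / Z = 0.62861/0.73309 = 0.857.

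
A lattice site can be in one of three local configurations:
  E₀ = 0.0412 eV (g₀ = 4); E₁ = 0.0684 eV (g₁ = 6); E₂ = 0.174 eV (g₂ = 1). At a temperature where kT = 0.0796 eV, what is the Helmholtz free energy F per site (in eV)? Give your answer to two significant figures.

Eᵢ/kT = 0.5176, 0.8593, 2.186.
Z = Σ gᵢe^(−Eᵢ/kT) = 4·e^(−0.5176) + 6·e^(−0.8593) + 1·e^(−2.186) = 2.384 + 2.541 + 0.1124 = 5.037.
F = −kT ln Z = −0.0796 × ln(5.037) = −0.0796 × 1.617 = -0.13 eV.

-0.13 eV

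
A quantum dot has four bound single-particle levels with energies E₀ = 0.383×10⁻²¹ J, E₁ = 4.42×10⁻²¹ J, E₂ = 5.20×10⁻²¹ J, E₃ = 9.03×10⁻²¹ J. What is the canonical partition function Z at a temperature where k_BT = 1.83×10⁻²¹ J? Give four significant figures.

Eᵢ/kT = 0.209290, 2.41530, 2.84153, 4.93443.
Z = Σ e^(−Eᵢ/kT) = e^(−0.209290) + e^(−2.41530) + e^(−2.84153) + e^(−4.93443) = 0.811160 + 0.0893405 + 0.0583363 + 0.00719456 = 0.966031.

Z = 0.9660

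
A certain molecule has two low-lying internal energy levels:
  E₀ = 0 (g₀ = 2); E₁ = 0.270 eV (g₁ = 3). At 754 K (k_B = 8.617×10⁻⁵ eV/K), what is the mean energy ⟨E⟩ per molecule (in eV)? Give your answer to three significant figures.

0.00620 eV

k_BT = 8.617×10⁻⁵ × 754 K = 0.064972 eV.
Eᵢ/kT = 0, 4.1556.
Z = Σ gᵢe^(−Eᵢ/kT) = 2·e^(−0) + 3·e^(−4.1556) = 2.0000 + 0.047029 = 2.0470.
⟨E⟩ = Σ Eᵢ gᵢe^(−Eᵢ/kT) / Z = (0·2.0000 + 0.270·0.047029) / 2.0470 = 0.00620 eV.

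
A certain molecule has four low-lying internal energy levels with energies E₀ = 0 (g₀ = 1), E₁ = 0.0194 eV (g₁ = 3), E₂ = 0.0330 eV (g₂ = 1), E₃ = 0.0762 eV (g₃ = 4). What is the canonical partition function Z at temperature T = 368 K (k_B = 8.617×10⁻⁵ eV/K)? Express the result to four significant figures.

k_BT = 8.617×10⁻⁵ × 368 K = 0.0317106 eV.
Eᵢ/kT = 0, 0.611783, 1.04066, 2.40298.
Z = Σ gᵢe^(−Eᵢ/kT) = 1·e^(−0) + 3·e^(−0.611783) + 1·e^(−1.04066) + 4·e^(−2.40298) = 1.00000 + 1.62715 + 0.353221 + 0.361792 = 3.34216.

Z = 3.342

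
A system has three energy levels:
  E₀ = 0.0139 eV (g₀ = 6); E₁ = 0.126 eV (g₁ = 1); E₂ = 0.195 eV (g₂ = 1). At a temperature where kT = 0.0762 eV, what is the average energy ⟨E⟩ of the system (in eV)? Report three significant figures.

0.0206 eV

Eᵢ/kT = 0.18241, 1.6535, 2.5591.
Z = Σ gᵢe^(−Eᵢ/kT) = 6·e^(−0.18241) + 1·e^(−1.6535) + 1·e^(−2.5591) = 4.9996 + 0.19138 + 0.077374 = 5.2684.
⟨E⟩ = Σ Eᵢ gᵢe^(−Eᵢ/kT) / Z = (0.0139·4.9996 + 0.126·0.19138 + 0.195·0.077374) / 5.2684 = 0.0206 eV.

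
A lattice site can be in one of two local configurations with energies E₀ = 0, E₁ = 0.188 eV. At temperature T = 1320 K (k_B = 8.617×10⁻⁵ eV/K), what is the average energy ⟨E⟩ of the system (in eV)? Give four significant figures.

k_BT = 8.617×10⁻⁵ × 1320 K = 0.113744 eV.
Eᵢ/kT = 0, 1.65283.
Z = Σ e^(−Eᵢ/kT) = e^(−0) + e^(−1.65283) = 1.00000 + 0.191507 = 1.19151.
⟨E⟩ = Σ Eᵢ e^(−Eᵢ/kT) / Z = (0·1.00000 + 0.188·0.191507) / 1.19151 = 0.03022 eV.

0.03022 eV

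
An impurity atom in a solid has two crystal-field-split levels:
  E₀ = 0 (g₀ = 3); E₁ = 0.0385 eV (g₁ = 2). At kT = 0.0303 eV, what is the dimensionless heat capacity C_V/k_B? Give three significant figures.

Eᵢ/kT = 0, 1.2706.
Z = Σ gᵢe^(−Eᵢ/kT) = 3·e^(−0) + 2·e^(−1.2706) = 3.0000 + 0.56133 = 3.5613.
⟨E⟩ = 0.0060683 eV, ⟨E²⟩ = 0.00023363 eV².
C_V/k_B = (⟨E²⟩ − ⟨E⟩²)/(kT)² = (0.00023363 − 0.000036824)/0.00091809 = 0.214.

0.214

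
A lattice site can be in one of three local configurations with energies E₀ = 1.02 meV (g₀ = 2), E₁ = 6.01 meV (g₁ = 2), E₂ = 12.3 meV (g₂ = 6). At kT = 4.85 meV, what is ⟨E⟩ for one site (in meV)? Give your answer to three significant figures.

Eᵢ/kT = 0.21031, 1.2392, 2.5361.
Z = Σ gᵢe^(−Eᵢ/kT) = 2·e^(−0.21031) + 2·e^(−1.2392) + 6·e^(−2.5361) = 1.6207 + 0.57923 + 0.47505 = 2.6750.
⟨E⟩ = Σ Eᵢ gᵢe^(−Eᵢ/kT) / Z = (1.02·1.6207 + 6.01·0.57923 + 12.3·0.47505) / 2.6750 = 4.10 meV.

4.10 meV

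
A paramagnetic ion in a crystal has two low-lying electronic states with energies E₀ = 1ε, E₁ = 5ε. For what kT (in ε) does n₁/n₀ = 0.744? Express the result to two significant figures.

14 ε

n₁/n₀ = exp[−(E₁−E₀)/kT] = 0.744.
⇒ (E₁−E₀)/kT = ln(1/0.744) = ln(1.344) = 0.2957.
kT = 4ε / 0.2957 = 14 ε.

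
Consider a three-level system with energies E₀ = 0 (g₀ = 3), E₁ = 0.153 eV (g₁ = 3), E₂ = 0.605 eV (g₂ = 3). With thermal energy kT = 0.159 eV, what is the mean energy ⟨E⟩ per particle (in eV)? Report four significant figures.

Eᵢ/kT = 0, 0.962264, 3.80503.
Z = Σ gᵢe^(−Eᵢ/kT) = 3·e^(−0) + 3·e^(−0.962264) + 3·e^(−3.80503) = 3.00000 + 1.14608 + 0.0667756 = 4.21286.
⟨E⟩ = Σ Eᵢ gᵢe^(−Eᵢ/kT) / Z = (0·3.00000 + 0.153·1.14608 + 0.605·0.0667756) / 4.21286 = 0.05121 eV.

0.05121 eV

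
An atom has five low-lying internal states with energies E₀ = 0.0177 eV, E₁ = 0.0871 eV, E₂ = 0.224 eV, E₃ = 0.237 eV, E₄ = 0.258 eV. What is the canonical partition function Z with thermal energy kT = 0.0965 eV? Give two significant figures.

Eᵢ/kT = 0.1834, 0.9026, 2.321, 2.456, 2.674.
Z = Σ e^(−Eᵢ/kT) = e^(−0.1834) + e^(−0.9026) + e^(−2.321) + e^(−2.456) + e^(−2.674) = 0.8324 + 0.4055 + 0.09818 + 0.08578 + 0.06898 = 1.491.

Z = 1.5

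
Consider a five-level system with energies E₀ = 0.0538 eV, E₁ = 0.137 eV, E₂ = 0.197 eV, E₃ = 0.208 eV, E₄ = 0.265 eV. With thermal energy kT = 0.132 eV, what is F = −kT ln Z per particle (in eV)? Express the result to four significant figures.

Eᵢ/kT = 0.407576, 1.03788, 1.49242, 1.57576, 2.00758.
Z = Σ e^(−Eᵢ/kT) = e^(−0.407576) + e^(−1.03788) + e^(−1.49242) + e^(−1.57576) + e^(−2.00758) = 0.665261 + 0.354205 + 0.224828 + 0.206850 + 0.134313 = 1.58546.
F = −kT ln Z = −0.132 × ln(1.58546) = −0.132 × 0.460875 = -0.06084 eV.

-0.06084 eV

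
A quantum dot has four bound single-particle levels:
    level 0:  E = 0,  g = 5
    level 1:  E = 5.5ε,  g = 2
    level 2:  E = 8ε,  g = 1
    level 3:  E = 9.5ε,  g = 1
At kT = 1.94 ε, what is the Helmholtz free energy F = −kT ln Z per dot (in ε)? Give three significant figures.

-3.18 ε

Eᵢ/kT = 0, 2.8351, 4.1237, 4.8969.
Z = Σ gᵢe^(−Eᵢ/kT) = 5·e^(−0) + 2·e^(−2.8351) + 1·e^(−4.1237) + 1·e^(−4.8969) = 5.0000 + 0.11743 + 0.016185 + 0.0074697 = 5.1411.
F = −kT ln Z = −1.94 × ln(5.1411) = −1.94 × 1.6373 = -3.18 ε.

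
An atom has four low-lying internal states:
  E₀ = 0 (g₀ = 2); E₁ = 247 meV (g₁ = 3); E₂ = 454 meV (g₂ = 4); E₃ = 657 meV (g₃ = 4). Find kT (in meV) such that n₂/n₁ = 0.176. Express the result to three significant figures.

102 meV

n₂/n₁ = (g₂/g₁) exp[−(E₂−E₁)/kT] = 0.176.
⇒ (E₂−E₁)/kT = ln((4/3)/0.176) = ln(7.5758) = 2.0250.
kT = 207 meV / 2.0250 = 102 meV.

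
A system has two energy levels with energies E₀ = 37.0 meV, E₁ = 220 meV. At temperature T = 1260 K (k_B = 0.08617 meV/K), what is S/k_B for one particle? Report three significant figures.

k_BT = 0.08617 × 1260 K = 108.57 meV.
Eᵢ/kT = 0.34079, 2.0263.
Z = Σ e^(−Eᵢ/kT) = e^(−0.34079) + e^(−2.0263) = 0.71121 + 0.13182 = 0.84303.
⟨E⟩ = Σ EᵢPᵢ = 65.615 meV.
S/k_B = ln Z + ⟨E⟩/kT = ln(0.84303) + 65.615/108.57 = -0.17075 + 0.60436 = 0.434.

0.434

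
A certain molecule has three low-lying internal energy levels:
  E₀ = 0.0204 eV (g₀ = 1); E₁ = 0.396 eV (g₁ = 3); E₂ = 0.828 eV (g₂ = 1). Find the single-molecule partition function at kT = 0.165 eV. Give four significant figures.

Z = 1.162

Eᵢ/kT = 0.123636, 2.40000, 5.01818.
Z = Σ gᵢe^(−Eᵢ/kT) = 1·e^(−0.123636) + 3·e^(−2.40000) + 1·e^(−5.01818) = 0.883701 + 0.272154 + 0.00661656 = 1.16247.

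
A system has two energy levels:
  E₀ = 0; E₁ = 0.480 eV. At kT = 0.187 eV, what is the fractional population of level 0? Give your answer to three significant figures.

Eᵢ/kT = 0, 2.5668.
Z = Σ e^(−Eᵢ/kT) = e^(−0) + e^(−2.5668) = 1.0000 + 0.076781 = 1.0768.
P₀ = e^(−E₀/kT) / Z = 1.0000/1.0768 = 0.929.

0.929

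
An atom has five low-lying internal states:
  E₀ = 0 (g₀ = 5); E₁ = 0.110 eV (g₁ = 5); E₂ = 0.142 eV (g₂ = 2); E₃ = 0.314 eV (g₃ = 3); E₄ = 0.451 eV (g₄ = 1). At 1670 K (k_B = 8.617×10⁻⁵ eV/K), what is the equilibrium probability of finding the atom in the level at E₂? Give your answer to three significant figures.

k_BT = 8.617×10⁻⁵ × 1670 K = 0.14390 eV.
Eᵢ/kT = 0, 0.76442, 0.98680, 2.1821, 3.1341.
Z = Σ gᵢe^(−Eᵢ/kT) = 5·e^(−0) + 5·e^(−0.76442) + 2·e^(−0.98680) + 3·e^(−2.1821) + 1·e^(−3.1341) = 5.0000 + 2.3280 + 0.74554 + 0.33841 + 0.043539 = 8.4555.
P₂ = g₂ e^(−E₂/kT) / Z = 0.74554/8.4555 = 0.0882.

0.0882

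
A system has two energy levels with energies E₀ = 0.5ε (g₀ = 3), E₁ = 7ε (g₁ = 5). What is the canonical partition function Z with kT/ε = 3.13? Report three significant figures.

Eᵢ/kT = 0.15974, 2.2364.
Z = Σ gᵢe^(−Eᵢ/kT) = 3·e^(−0.15974) + 5·e^(−2.2364) = 2.5571 + 0.53421 = 3.0913.

Z = 3.09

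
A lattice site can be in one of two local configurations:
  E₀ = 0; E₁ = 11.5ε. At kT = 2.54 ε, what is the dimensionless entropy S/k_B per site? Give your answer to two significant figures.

Eᵢ/kT = 0, 4.528.
Z = Σ e^(−Eᵢ/kT) = e^(−0) + e^(−4.528) = 1.000 + 0.01080 = 1.011.
⟨E⟩ = Σ EᵢPᵢ = 0.1228 ε.
S/k_B = ln Z + ⟨E⟩/kT = ln(1.011) + 0.1228/2.54 = 0.01094 + 0.04835 = 0.059.

0.059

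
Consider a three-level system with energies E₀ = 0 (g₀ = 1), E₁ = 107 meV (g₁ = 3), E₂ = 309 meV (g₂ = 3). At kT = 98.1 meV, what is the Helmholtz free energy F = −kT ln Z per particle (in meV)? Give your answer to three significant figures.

Eᵢ/kT = 0, 1.0907, 3.1498.
Z = Σ gᵢe^(−Eᵢ/kT) = 1·e^(−0) + 3·e^(−1.0907) + 3·e^(−3.1498) = 1.0000 + 1.0079 + 0.12858 = 2.1365.
F = −kT ln Z = −98.1 × ln(2.1365) = −98.1 × 0.75917 = -74.5 meV.

-74.5 meV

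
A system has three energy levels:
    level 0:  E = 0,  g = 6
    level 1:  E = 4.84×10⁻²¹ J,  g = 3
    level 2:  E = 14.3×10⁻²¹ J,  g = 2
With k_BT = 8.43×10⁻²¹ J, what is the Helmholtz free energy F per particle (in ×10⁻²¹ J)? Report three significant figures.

-17.6 ×10⁻²¹ J

Eᵢ/kT = 0, 0.57414, 1.6963.
Z = Σ gᵢe^(−Eᵢ/kT) = 6·e^(−0) + 3·e^(−0.57414) + 2·e^(−1.6963) = 6.0000 + 1.6896 + 0.36672 = 8.0563.
F = −kT ln Z = −8.43 × ln(8.0563) = −8.43 × 2.0865 = -17.6 ×10⁻²¹ J.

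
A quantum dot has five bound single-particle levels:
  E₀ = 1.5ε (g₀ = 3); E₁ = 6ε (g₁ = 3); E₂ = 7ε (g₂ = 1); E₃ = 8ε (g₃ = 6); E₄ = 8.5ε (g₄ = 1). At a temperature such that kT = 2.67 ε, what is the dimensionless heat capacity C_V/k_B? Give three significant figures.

0.951

Eᵢ/kT = 0.56180, 2.2472, 2.6217, 2.9963, 3.1835.
Z = Σ gᵢe^(−Eᵢ/kT) = 3·e^(−0.56180) + 3·e^(−2.2472) + 1·e^(−2.6217) + 6·e^(−2.9963) + 1·e^(−3.1835) = 1.7105 + 0.31708 + 0.072679 + 0.29983 + 0.041440 = 2.4415.
⟨E⟩ = 3.1652 ε, ⟨E²⟩ = 16.796 ε².
C_V/k_B = (⟨E²⟩ − ⟨E⟩²)/(kT)² = (16.796 − 10.018)/7.1289 = 0.951.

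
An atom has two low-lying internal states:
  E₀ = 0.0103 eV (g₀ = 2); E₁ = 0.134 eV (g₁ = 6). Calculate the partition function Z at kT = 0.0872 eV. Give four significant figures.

Eᵢ/kT = 0.118119, 1.53670.
Z = Σ gᵢe^(−Eᵢ/kT) = 2·e^(−0.118119) + 6·e^(−1.53670) = 1.77718 + 1.29054 = 3.06772.

Z = 3.068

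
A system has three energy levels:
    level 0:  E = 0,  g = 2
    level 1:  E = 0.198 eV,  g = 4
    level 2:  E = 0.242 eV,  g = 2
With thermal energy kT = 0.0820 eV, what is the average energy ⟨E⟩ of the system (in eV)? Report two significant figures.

0.039 eV

Eᵢ/kT = 0, 2.415, 2.951.
Z = Σ gᵢe^(−Eᵢ/kT) = 2·e^(−0) + 4·e^(−2.415) + 2·e^(−2.951) = 2.000 + 0.3575 + 0.1046 = 2.462.
⟨E⟩ = Σ Eᵢ gᵢe^(−Eᵢ/kT) / Z = (0·2.000 + 0.198·0.3575 + 0.242·0.1046) / 2.462 = 0.039 eV.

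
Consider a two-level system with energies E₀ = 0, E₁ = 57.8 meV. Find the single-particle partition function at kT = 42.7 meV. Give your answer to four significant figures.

Z = 1.258

Eᵢ/kT = 0, 1.35363.
Z = Σ e^(−Eᵢ/kT) = e^(−0) + e^(−1.35363) = 1.00000 + 0.258301 = 1.25830.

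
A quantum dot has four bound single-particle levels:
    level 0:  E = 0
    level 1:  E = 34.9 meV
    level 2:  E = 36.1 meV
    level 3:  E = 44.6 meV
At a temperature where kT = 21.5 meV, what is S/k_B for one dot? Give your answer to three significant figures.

1.00

Eᵢ/kT = 0, 1.6233, 1.6791, 2.0744.
Z = Σ e^(−Eᵢ/kT) = e^(−0) + e^(−1.6233) + e^(−1.6791) + e^(−2.0744) = 1.0000 + 0.19725 + 0.18654 + 0.12563 = 1.5094.
⟨E⟩ = Σ EᵢPᵢ = 12.734 meV.
S/k_B = ln Z + ⟨E⟩/kT = ln(1.5094) + 12.734/21.5 = 0.41171 + 0.59228 = 1.00.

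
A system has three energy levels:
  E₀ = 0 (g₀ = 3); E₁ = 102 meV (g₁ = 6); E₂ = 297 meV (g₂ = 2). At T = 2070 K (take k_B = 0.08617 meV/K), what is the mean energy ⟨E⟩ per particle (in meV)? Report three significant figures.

k_BT = 0.08617 × 2070 K = 178.37 meV.
Eᵢ/kT = 0, 0.57185, 1.6651.
Z = Σ gᵢe^(−Eᵢ/kT) = 3·e^(−0) + 6·e^(−0.57185) + 2·e^(−1.6651) = 3.0000 + 3.3869 + 0.37834 = 6.7652.
⟨E⟩ = Σ Eᵢ gᵢe^(−Eᵢ/kT) / Z = (0·3.0000 + 102·3.3869 + 297·0.37834) / 6.7652 = 67.7 meV.

67.7 meV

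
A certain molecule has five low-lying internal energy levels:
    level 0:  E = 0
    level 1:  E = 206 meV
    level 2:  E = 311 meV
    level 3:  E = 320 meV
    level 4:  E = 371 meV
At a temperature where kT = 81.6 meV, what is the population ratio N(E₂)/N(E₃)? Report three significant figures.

n₂/n₃ = exp[−(E₂−E₃)/kT] = exp(−(-9 meV)/(81.6 meV)) = exp(0.11029) = 1.12.

1.12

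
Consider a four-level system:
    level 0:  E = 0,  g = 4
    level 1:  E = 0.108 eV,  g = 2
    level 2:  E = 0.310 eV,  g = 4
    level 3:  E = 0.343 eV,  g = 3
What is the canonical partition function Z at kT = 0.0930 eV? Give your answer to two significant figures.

Eᵢ/kT = 0, 1.161, 3.333, 3.688.
Z = Σ gᵢe^(−Eᵢ/kT) = 4·e^(−0) + 2·e^(−1.161) + 4·e^(−3.333) + 3·e^(−3.688) = 4.000 + 0.6263 + 0.1427 + 0.07507 = 4.844.

Z = 4.8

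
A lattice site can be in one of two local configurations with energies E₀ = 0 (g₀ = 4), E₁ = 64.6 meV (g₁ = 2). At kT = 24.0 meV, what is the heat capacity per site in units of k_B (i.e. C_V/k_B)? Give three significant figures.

Eᵢ/kT = 0, 2.6917.
Z = Σ gᵢe^(−Eᵢ/kT) = 4·e^(−0) + 2·e^(−2.6917) = 4.0000 + 0.13553 = 4.1355.
⟨E⟩ = 2.1171 meV, ⟨E²⟩ = 136.76 meV².
C_V/k_B = (⟨E²⟩ − ⟨E⟩²)/(kT)² = (136.76 − 4.4821)/576.00 = 0.230.

0.230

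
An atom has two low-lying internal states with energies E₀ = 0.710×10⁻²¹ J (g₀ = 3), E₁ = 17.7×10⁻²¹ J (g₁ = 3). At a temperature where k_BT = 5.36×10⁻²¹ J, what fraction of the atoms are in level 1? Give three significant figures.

0.0403

Eᵢ/kT = 0.13246, 3.3022.
Z = Σ gᵢe^(−Eᵢ/kT) = 3·e^(−0.13246) + 3·e^(−3.3022) = 2.6278 + 0.11041 = 2.7382.
P₁ = g₁ e^(−E₁/kT) / Z = 0.11041/2.7382 = 0.0403.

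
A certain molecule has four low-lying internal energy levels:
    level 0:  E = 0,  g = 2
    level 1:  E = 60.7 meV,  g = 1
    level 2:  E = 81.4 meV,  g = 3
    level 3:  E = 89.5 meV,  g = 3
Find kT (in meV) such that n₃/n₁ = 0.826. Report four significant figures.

n₃/n₁ = (g₃/g₁) exp[−(E₃−E₁)/kT] = 0.826.
⇒ (E₃−E₁)/kT = ln((3/1)/0.826) = ln(3.63196) = 1.28977.
kT = 28.8 meV / 1.28977 = 22.33 meV.

22.33 meV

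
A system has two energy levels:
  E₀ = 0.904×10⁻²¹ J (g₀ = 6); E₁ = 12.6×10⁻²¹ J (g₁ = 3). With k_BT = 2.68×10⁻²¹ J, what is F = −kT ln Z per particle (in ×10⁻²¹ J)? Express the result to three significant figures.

-3.91 ×10⁻²¹ J

Eᵢ/kT = 0.33731, 4.7015.
Z = Σ gᵢe^(−Eᵢ/kT) = 6·e^(−0.33731) + 3·e^(−4.7015) = 4.2821 + 0.027245 = 4.3093.
F = −kT ln Z = −2.68 × ln(4.3093) = −2.68 × 1.4608 = -3.91 ×10⁻²¹ J.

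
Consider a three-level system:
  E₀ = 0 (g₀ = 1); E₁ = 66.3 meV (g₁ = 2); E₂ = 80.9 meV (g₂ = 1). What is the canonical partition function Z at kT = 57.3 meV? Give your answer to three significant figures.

Eᵢ/kT = 0, 1.1571, 1.4119.
Z = Σ gᵢe^(−Eᵢ/kT) = 1·e^(−0) + 2·e^(−1.1571) + 1·e^(−1.4119) = 1.0000 + 0.62879 + 0.24368 = 1.8725.

Z = 1.87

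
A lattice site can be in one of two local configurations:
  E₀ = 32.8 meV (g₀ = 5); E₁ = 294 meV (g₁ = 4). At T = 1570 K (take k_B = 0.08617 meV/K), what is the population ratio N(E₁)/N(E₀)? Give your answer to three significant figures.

k_BT = 0.08617 × 1570 K = 135.29 meV.
n₁/n₀ = (g₁/g₀) exp[−(E₁−E₀)/kT] = (4/5) × exp(−(261.2 meV)/(135.29 meV)) = (4/5) × exp(-1.9307) = 0.116.

0.116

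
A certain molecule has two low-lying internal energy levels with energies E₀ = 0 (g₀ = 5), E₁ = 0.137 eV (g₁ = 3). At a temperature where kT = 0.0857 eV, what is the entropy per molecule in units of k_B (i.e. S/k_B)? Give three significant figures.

Eᵢ/kT = 0, 1.5986.
Z = Σ gᵢe^(−Eᵢ/kT) = 5·e^(−0) + 3·e^(−1.5986) = 5.0000 + 0.60654 = 5.6065.
⟨E⟩ = Σ EᵢPᵢ = 0.014821 eV.
S/k_B = ln Z + ⟨E⟩/kT = ln(5.6065) + 0.014821/0.0857 = 1.7239 + 0.17294 = 1.90.

1.90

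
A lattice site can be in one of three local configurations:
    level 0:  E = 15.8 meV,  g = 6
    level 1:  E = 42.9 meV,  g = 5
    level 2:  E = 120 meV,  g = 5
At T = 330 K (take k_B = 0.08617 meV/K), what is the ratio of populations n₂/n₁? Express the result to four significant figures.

k_BT = 0.08617 × 330 K = 28.4361 meV.
n₂/n₁ = (g₂/g₁) exp[−(E₂−E₁)/kT] = (5/5) × exp(−(77.1 meV)/(28.4361 meV)) = (5/5) × exp(-2.71134) = 0.06645.

0.06645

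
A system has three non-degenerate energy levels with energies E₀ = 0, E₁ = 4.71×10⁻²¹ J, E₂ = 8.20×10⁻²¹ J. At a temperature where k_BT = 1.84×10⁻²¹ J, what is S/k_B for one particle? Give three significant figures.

Eᵢ/kT = 0, 2.5598, 4.4565.
Z = Σ e^(−Eᵢ/kT) = e^(−0) + e^(−2.5598) + e^(−4.4565) = 1.0000 + 0.077320 + 0.011603 = 1.0889.
⟨E⟩ = Σ EᵢPᵢ = 0.42182 ×10⁻²¹ J.
S/k_B = ln Z + ⟨E⟩/kT = ln(1.0889) + 0.42182/1.84 = 0.085168 + 0.22925 = 0.314.

0.314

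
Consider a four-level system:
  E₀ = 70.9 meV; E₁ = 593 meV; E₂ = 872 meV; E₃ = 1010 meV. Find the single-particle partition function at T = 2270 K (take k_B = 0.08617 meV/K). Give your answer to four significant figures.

Z = 0.7615

k_BT = 0.08617 × 2270 K = 195.606 meV.
Eᵢ/kT = 0.362463, 3.03160, 4.45794, 5.16344.
Z = Σ e^(−Eᵢ/kT) = e^(−0.362463) + e^(−3.03160) + e^(−4.45794) + e^(−5.16344) = 0.695960 + 0.0482384 + 0.0115862 + 0.00572198 = 0.761507.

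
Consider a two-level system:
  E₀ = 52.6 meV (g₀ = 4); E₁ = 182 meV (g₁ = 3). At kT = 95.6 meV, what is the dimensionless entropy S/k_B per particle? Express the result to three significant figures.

Eᵢ/kT = 0.55021, 1.9038.
Z = Σ gᵢe^(−Eᵢ/kT) = 4·e^(−0.55021) + 3·e^(−1.9038) = 2.3073 + 0.44700 = 2.7543.
⟨E⟩ = Σ EᵢPᵢ = 73.601 meV.
S/k_B = ln Z + ⟨E⟩/kT = ln(2.7543) + 73.601/95.6 = 1.0132 + 0.76988 = 1.78.

1.78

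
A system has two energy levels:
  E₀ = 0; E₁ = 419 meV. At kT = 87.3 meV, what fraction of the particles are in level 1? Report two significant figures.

Eᵢ/kT = 0, 4.800.
Z = Σ e^(−Eᵢ/kT) = e^(−0) + e^(−4.800) = 1.000 + 0.008230 = 1.008.
P₁ = e^(−E₁/kT) / Z = 0.008230/1.008 = 0.0082.

0.0082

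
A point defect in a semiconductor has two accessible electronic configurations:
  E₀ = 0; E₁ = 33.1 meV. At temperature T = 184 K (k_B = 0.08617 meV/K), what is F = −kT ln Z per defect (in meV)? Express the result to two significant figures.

k_BT = 0.08617 × 184 K = 15.86 meV.
Eᵢ/kT = 0, 2.087.
Z = Σ e^(−Eᵢ/kT) = e^(−0) + e^(−2.087) = 1.000 + 0.1241 = 1.124.
F = −kT ln Z = −15.86 × ln(1.124) = −15.86 × 0.1169 = -1.9 meV.

-1.9 meV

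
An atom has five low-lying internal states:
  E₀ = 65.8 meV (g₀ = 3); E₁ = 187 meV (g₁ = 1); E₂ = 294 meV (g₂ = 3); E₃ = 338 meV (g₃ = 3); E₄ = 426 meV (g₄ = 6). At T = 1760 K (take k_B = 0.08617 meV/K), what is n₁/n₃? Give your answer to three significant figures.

0.902

k_BT = 0.08617 × 1760 K = 151.66 meV.
n₁/n₃ = (g₁/g₃) exp[−(E₁−E₃)/kT] = (1/3) × exp(−(-151 meV)/(151.66 meV)) = (1/3) × exp(0.99565) = 0.902.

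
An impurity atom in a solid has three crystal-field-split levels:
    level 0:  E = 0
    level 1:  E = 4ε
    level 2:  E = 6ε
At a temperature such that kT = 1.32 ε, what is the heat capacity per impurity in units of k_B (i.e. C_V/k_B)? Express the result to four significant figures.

Eᵢ/kT = 0, 3.03030, 4.54545.
Z = Σ e^(−Eᵢ/kT) = e^(−0) + e^(−3.03030) + e^(−4.54545) = 1.00000 + 0.0483011 + 0.0106154 = 1.05892.
⟨E⟩ = 0.242603 ε, ⟨E²⟩ = 1.09071 ε².
C_V/k_B = (⟨E²⟩ − ⟨E⟩²)/(kT)² = (1.09071 − 0.0588562)/1.74240 = 0.5922.

0.5922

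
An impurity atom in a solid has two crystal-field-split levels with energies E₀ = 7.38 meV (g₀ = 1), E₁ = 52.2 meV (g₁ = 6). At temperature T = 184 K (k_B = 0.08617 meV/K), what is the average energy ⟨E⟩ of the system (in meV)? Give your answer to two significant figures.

k_BT = 0.08617 × 184 K = 15.86 meV.
Eᵢ/kT = 0.4653, 3.291.
Z = Σ gᵢe^(−Eᵢ/kT) = 1·e^(−0.4653) + 6·e^(−3.291) = 0.6279 + 0.2233 = 0.8512.
⟨E⟩ = Σ Eᵢ gᵢe^(−Eᵢ/kT) / Z = (7.38·0.6279 + 52.2·0.2233) / 0.8512 = 19 meV.

19 meV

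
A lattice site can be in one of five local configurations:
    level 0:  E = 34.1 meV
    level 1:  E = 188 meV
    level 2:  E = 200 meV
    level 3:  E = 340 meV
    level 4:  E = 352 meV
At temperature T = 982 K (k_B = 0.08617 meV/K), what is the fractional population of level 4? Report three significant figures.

k_BT = 0.08617 × 982 K = 84.619 meV.
Eᵢ/kT = 0.40298, 2.2217, 2.3635, 4.0180, 4.1598.
Z = Σ e^(−Eᵢ/kT) = e^(−0.40298) + e^(−2.2217) + e^(−2.3635) + e^(−4.0180) + e^(−4.1598) = 0.66833 + 0.10842 + 0.094090 + 0.017989 + 0.015611 = 0.90444.
P₄ = e^(−E₄/kT) / Z = 0.015611/0.90444 = 0.0173.

0.0173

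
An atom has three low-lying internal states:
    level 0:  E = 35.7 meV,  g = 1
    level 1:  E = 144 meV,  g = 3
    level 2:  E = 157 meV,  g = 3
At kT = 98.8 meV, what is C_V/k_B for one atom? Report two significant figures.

Eᵢ/kT = 0.3613, 1.457, 1.589.
Z = Σ gᵢe^(−Eᵢ/kT) = 1·e^(−0.3613) + 3·e^(−1.457) + 3·e^(−1.589) = 0.6968 + 0.6988 + 0.6124 = 2.008.
⟨E⟩ = 110.4 meV, ⟨E²⟩ = 15180 meV².
C_V/k_B = (⟨E²⟩ − ⟨E⟩²)/(kT)² = (15180 − 12190)/9761 = 0.31.

0.31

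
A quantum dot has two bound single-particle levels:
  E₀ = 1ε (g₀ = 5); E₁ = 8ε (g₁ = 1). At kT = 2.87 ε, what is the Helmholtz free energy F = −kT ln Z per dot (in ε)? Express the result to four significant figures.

-3.669 ε

Eᵢ/kT = 0.348432, 2.78746.
Z = Σ gᵢe^(−Eᵢ/kT) = 5·e^(−0.348432) + 1·e^(−2.78746) = 3.52897 + 0.0615774 = 3.59055.
F = −kT ln Z = −2.87 × ln(3.59055) = −2.87 × 1.27831 = -3.669 ε.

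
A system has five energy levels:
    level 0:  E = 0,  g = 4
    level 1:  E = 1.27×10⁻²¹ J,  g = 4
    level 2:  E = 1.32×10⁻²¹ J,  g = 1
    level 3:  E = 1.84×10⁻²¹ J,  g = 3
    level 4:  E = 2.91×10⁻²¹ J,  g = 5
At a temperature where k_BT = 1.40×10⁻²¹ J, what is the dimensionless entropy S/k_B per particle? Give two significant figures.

Eᵢ/kT = 0, 0.9071, 0.9429, 1.314, 2.079.
Z = Σ gᵢe^(−Eᵢ/kT) = 4·e^(−0) + 4·e^(−0.9071) + 1·e^(−0.9429) + 3·e^(−1.314) + 5·e^(−2.079) = 4.000 + 1.615 + 0.3895 + 0.8062 + 0.6253 = 7.436.
⟨E⟩ = Σ EᵢPᵢ = 0.7892 ×10⁻²¹ J.
S/k_B = ln Z + ⟨E⟩/kT = ln(7.436) + 0.7892/1.40 = 2.006 + 0.5637 = 2.6.

2.6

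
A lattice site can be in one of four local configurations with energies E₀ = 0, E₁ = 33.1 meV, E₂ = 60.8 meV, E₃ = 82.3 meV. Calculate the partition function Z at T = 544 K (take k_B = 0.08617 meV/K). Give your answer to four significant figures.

k_BT = 0.08617 × 544 K = 46.8765 meV.
Eᵢ/kT = 0, 0.706111, 1.29703, 1.75568.
Z = Σ e^(−Eᵢ/kT) = e^(−0) + e^(−0.706111) + e^(−1.29703) + e^(−1.75568) = 1.00000 + 0.493560 + 0.273342 + 0.172790 = 1.93969.

Z = 1.940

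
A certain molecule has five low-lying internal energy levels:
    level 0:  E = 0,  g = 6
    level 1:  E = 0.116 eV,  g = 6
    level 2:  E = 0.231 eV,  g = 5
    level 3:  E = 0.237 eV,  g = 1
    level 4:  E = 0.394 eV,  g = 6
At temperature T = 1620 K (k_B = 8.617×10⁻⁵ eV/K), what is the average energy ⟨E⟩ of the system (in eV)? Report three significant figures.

k_BT = 8.617×10⁻⁵ × 1620 K = 0.13960 eV.
Eᵢ/kT = 0, 0.83095, 1.6547, 1.6977, 2.8223.
Z = Σ gᵢe^(−Eᵢ/kT) = 6·e^(−0) + 6·e^(−0.83095) + 5·e^(−1.6547) + 1·e^(−1.6977) + 6·e^(−2.8223) = 6.0000 + 2.6138 + 0.95575 + 0.18310 + 0.35681 = 10.109.
⟨E⟩ = Σ Eᵢ gᵢe^(−Eᵢ/kT) / Z = (0·6.0000 + 0.116·2.6138 + 0.231·0.95575 + 0.237·0.18310 + 0.394·0.35681) / 10.109 = 0.0700 eV.

0.0700 eV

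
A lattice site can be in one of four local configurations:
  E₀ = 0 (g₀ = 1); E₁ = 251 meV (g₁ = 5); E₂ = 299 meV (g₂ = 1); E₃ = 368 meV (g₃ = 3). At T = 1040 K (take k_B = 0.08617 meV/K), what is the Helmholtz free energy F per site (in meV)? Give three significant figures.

k_BT = 0.08617 × 1040 K = 89.617 meV.
Eᵢ/kT = 0, 2.8008, 3.3364, 4.1064.
Z = Σ gᵢe^(−Eᵢ/kT) = 1·e^(−0) + 5·e^(−2.8008) + 1·e^(−3.3364) + 3·e^(−4.1064) = 1.0000 + 0.30381 + 0.035565 + 0.049401 = 1.3888.
F = −kT ln Z = −89.617 × ln(1.3888) = −89.617 × 0.32844 = -29.4 meV.

-29.4 meV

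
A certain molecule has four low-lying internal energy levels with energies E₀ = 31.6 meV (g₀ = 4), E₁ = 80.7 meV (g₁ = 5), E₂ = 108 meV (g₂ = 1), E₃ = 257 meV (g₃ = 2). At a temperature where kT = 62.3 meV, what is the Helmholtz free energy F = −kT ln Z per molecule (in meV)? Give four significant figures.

Eᵢ/kT = 0.507223, 1.29535, 1.73355, 4.12520.
Z = Σ gᵢe^(−Eᵢ/kT) = 4·e^(−0.507223) + 5·e^(−1.29535) + 1·e^(−1.73355) + 2·e^(−4.12520) = 2.40866 + 1.36901 + 0.176656 + 0.0323205 = 3.98665.
F = −kT ln Z = −62.3 × ln(3.98665) = −62.3 × 1.38295 = -86.16 meV.

-86.16 meV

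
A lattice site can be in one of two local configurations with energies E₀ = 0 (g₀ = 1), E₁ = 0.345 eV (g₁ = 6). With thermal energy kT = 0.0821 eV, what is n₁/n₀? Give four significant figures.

n₁/n₀ = (g₁/g₀) exp[−(E₁−E₀)/kT] = (6/1) × exp(−(0.345 eV)/(0.0821 eV)) = (6/1) × exp(-4.20219) = 0.08978.

0.08978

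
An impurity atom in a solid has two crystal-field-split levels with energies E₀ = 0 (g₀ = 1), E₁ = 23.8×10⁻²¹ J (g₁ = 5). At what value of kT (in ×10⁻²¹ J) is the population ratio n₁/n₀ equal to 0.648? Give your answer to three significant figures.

11.6 ×10⁻²¹ J

n₁/n₀ = (g₁/g₀) exp[−(E₁−E₀)/kT] = 0.648.
⇒ (E₁−E₀)/kT = ln((5/1)/0.648) = ln(7.7160) = 2.0433.
kT = 23.8 ×10⁻²¹ J / 2.0433 = 11.6 ×10⁻²¹ J.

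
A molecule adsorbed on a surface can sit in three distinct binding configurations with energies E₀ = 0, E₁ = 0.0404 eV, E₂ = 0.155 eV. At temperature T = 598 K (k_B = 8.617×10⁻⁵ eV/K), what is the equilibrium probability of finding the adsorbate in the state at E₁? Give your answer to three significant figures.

k_BT = 8.617×10⁻⁵ × 598 K = 0.051530 eV.
Eᵢ/kT = 0, 0.78401, 3.0080.
Z = Σ e^(−Eᵢ/kT) = e^(−0) + e^(−0.78401) + e^(−3.0080) = 1.0000 + 0.45657 + 0.049390 = 1.5060.
P₁ = e^(−E₁/kT) / Z = 0.45657/1.5060 = 0.303.

0.303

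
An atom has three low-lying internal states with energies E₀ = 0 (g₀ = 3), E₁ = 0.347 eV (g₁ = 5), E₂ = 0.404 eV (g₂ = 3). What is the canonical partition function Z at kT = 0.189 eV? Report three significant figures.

Z = 4.15

Eᵢ/kT = 0, 1.8360, 2.1376.
Z = Σ gᵢe^(−Eᵢ/kT) = 3·e^(−0) + 5·e^(−1.8360) + 3·e^(−2.1376) = 3.0000 + 0.79727 + 0.35381 = 4.1511.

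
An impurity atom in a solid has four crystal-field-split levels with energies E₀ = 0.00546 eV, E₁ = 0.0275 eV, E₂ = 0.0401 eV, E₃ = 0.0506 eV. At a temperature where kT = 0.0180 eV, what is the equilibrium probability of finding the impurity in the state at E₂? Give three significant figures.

Eᵢ/kT = 0.30333, 1.5278, 2.2278, 2.8111.
Z = Σ e^(−Eᵢ/kT) = e^(−0.30333) + e^(−1.5278) + e^(−2.2278) + e^(−2.8111) = 0.73836 + 0.21701 + 0.10777 + 0.060139 = 1.1233.
P₂ = e^(−E₂/kT) / Z = 0.10777/1.1233 = 0.0959.

0.0959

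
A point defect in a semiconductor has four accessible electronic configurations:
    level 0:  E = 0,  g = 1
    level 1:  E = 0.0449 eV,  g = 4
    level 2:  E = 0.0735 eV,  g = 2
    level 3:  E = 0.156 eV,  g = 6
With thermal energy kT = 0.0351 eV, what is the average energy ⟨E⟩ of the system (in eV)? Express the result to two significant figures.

0.033 eV

Eᵢ/kT = 0, 1.279, 2.094, 4.444.
Z = Σ gᵢe^(−Eᵢ/kT) = 1·e^(−0) + 4·e^(−1.279) + 2·e^(−2.094) + 6·e^(−4.444) = 1.000 + 1.113 + 0.2464 + 0.07049 = 2.430.
⟨E⟩ = Σ Eᵢ gᵢe^(−Eᵢ/kT) / Z = (0·1.000 + 0.0449·1.113 + 0.0735·0.2464 + 0.156·0.07049) / 2.430 = 0.033 eV.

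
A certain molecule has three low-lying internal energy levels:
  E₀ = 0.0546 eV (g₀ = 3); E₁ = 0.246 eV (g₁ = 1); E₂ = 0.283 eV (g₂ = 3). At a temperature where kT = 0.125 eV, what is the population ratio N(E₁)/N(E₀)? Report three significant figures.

0.0721

n₁/n₀ = (g₁/g₀) exp[−(E₁−E₀)/kT] = (1/3) × exp(−(0.1914 eV)/(0.125 eV)) = (1/3) × exp(-1.5312) = 0.0721.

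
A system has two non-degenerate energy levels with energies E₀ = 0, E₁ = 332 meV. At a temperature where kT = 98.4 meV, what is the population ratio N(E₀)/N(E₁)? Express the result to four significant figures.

29.19

n₀/n₁ = exp[−(E₀−E₁)/kT] = exp(−(-332 meV)/(98.4 meV)) = exp(3.37398) = 29.19.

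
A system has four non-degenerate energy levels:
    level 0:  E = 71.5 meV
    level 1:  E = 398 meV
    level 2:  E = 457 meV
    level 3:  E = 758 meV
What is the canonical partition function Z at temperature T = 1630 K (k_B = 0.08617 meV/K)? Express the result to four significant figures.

Z = 0.7030

k_BT = 0.08617 × 1630 K = 140.457 meV.
Eᵢ/kT = 0.509053, 2.83361, 3.25366, 5.39667.
Z = Σ e^(−Eᵢ/kT) = e^(−0.509053) + e^(−2.83361) + e^(−3.25366) + e^(−5.39667) = 0.601065 + 0.0588002 + 0.0386326 + 0.00453165 = 0.703029.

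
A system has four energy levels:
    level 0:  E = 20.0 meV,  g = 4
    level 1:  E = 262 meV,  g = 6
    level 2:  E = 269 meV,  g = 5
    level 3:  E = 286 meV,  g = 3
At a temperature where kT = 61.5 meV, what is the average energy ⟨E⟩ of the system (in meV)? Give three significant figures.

34.3 meV

Eᵢ/kT = 0.32520, 4.2602, 4.3740, 4.6504.
Z = Σ gᵢe^(−Eᵢ/kT) = 4·e^(−0.32520) + 6·e^(−4.2602) + 5·e^(−4.3740) + 3·e^(−4.6504) = 2.8895 + 0.084717 + 0.063004 + 0.028673 = 3.0659.
⟨E⟩ = Σ Eᵢ gᵢe^(−Eᵢ/kT) / Z = (20.0·2.8895 + 262·0.084717 + 269·0.063004 + 286·0.028673) / 3.0659 = 34.3 meV.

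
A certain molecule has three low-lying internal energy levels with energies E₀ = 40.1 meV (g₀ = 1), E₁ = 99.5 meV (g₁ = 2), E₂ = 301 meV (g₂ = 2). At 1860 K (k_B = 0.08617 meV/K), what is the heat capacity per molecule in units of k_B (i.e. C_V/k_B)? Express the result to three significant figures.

k_BT = 0.08617 × 1860 K = 160.28 meV.
Eᵢ/kT = 0.25019, 0.62079, 1.8780.
Z = Σ gᵢe^(−Eᵢ/kT) = 1·e^(−0.25019) + 2·e^(−0.62079) + 2·e^(−1.8780) = 0.77865 + 1.0750 + 0.30579 = 2.1594.
⟨E⟩ = 106.62 meV, ⟨E²⟩ = 18338 meV².
C_V/k_B = (⟨E²⟩ − ⟨E⟩²)/(kT)² = (18338 − 11368)/25690 = 0.271.

0.271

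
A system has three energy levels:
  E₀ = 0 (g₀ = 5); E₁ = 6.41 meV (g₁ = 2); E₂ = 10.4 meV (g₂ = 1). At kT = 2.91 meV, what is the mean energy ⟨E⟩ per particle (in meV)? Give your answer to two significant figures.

Eᵢ/kT = 0, 2.203, 3.574.
Z = Σ gᵢe^(−Eᵢ/kT) = 5·e^(−0) + 2·e^(−2.203) + 1·e^(−3.574) = 5.000 + 0.2209 + 0.02804 = 5.249.
⟨E⟩ = Σ Eᵢ gᵢe^(−Eᵢ/kT) / Z = (0·5.000 + 6.41·0.2209 + 10.4·0.02804) / 5.249 = 0.33 meV.

0.33 meV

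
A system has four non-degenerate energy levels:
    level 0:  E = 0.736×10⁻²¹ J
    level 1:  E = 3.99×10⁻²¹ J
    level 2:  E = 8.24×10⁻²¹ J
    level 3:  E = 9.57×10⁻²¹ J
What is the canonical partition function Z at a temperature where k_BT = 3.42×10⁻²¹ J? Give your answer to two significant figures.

Eᵢ/kT = 0.2152, 1.167, 2.409, 2.798.
Z = Σ e^(−Eᵢ/kT) = e^(−0.2152) + e^(−1.167) + e^(−2.409) + e^(−2.798) = 0.8064 + 0.3113 + 0.08991 + 0.06093 = 1.269.

Z = 1.3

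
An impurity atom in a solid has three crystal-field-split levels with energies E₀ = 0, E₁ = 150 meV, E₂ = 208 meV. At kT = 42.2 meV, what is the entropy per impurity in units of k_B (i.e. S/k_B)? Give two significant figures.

Eᵢ/kT = 0, 3.555, 4.929.
Z = Σ e^(−Eᵢ/kT) = e^(−0) + e^(−3.555) + e^(−4.929) = 1.000 + 0.02858 + 0.007234 = 1.036.
⟨E⟩ = Σ EᵢPᵢ = 5.590 meV.
S/k_B = ln Z + ⟨E⟩/kT = ln(1.036) + 5.590/42.2 = 0.03537 + 0.1325 = 0.17.

0.17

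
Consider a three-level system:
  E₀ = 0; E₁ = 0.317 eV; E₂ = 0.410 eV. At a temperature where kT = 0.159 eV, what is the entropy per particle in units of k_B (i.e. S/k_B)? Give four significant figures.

0.5778

Eᵢ/kT = 0, 1.99371, 2.57862.
Z = Σ e^(−Eᵢ/kT) = e^(−0) + e^(−1.99371) + e^(−2.57862) = 1.00000 + 0.136189 + 0.0758786 = 1.21207.
⟨E⟩ = Σ EᵢPᵢ = 0.0612854 eV.
S/k_B = ln Z + ⟨E⟩/kT = ln(1.21207) + 0.0612854/0.159 = 0.192330 + 0.385443 = 0.5778.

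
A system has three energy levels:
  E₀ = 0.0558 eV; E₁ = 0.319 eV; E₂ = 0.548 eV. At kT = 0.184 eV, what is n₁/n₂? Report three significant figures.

3.47

n₁/n₂ = exp[−(E₁−E₂)/kT] = exp(−(-0.229 eV)/(0.184 eV)) = exp(1.2446) = 3.47.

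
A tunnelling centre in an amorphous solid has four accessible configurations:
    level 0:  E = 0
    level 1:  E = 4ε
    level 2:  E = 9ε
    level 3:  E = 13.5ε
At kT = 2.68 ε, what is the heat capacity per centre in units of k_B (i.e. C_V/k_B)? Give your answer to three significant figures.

Eᵢ/kT = 0, 1.4925, 3.3582, 5.0373.
Z = Σ e^(−Eᵢ/kT) = e^(−0) + e^(−1.4925) + e^(−3.3582) + e^(−5.0373) = 1.0000 + 0.22481 + 0.034798 + 0.0064913 = 1.2661.
⟨E⟩ = 1.0268 ε, ⟨E²⟩ = 6.0016 ε².
C_V/k_B = (⟨E²⟩ − ⟨E⟩²)/(kT)² = (6.0016 − 1.0543)/7.1824 = 0.689.

0.689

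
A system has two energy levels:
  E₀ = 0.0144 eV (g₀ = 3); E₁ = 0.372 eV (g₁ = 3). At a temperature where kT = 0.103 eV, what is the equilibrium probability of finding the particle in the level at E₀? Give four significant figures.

0.9699

Eᵢ/kT = 0.139806, 3.61165.
Z = Σ gᵢe^(−Eᵢ/kT) = 3·e^(−0.139806) + 3·e^(−3.61165) = 2.60858 + 0.0810217 = 2.68960.
P₀ = g₀ e^(−E₀/kT) / Z = 2.60858/2.68960 = 0.9699.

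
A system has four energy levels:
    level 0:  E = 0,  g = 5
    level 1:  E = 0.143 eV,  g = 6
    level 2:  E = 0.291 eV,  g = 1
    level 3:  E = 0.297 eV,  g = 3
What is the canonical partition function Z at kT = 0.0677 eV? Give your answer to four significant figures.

Eᵢ/kT = 0, 2.11226, 4.29838, 4.38700.
Z = Σ gᵢe^(−Eᵢ/kT) = 5·e^(−0) + 6·e^(−2.11226) + 1·e^(−4.29838) + 3·e^(−4.38700) = 5.00000 + 0.725786 + 0.0135906 + 0.0373140 = 5.77669.

Z = 5.777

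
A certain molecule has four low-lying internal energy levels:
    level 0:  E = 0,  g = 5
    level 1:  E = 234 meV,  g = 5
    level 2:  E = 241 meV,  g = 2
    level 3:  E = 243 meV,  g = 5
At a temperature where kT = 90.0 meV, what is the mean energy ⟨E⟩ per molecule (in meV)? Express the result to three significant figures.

34.5 meV

Eᵢ/kT = 0, 2.6000, 2.6778, 2.7000.
Z = Σ gᵢe^(−Eᵢ/kT) = 5·e^(−0) + 5·e^(−2.6000) + 2·e^(−2.6778) + 5·e^(−2.7000) = 5.0000 + 0.37137 + 0.13743 + 0.33603 = 5.8448.
⟨E⟩ = Σ Eᵢ gᵢe^(−Eᵢ/kT) / Z = (0·5.0000 + 234·0.37137 + 241·0.13743 + 243·0.33603) / 5.8448 = 34.5 meV.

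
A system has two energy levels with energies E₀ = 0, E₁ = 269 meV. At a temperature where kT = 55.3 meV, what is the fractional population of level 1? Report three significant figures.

0.00766

Eᵢ/kT = 0, 4.8644.
Z = Σ e^(−Eᵢ/kT) = e^(−0) + e^(−4.8644) = 1.0000 + 0.0077165 = 1.0077.
P₁ = e^(−E₁/kT) / Z = 0.0077165/1.0077 = 0.00766.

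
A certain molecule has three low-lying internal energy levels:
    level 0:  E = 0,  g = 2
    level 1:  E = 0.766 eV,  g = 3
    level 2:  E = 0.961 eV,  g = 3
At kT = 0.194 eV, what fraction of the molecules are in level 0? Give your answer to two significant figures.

Eᵢ/kT = 0, 3.948, 4.954.
Z = Σ gᵢe^(−Eᵢ/kT) = 2·e^(−0) + 3·e^(−3.948) + 3·e^(−4.954) = 2.000 + 0.05788 + 0.02117 = 2.079.
P₀ = g₀ e^(−E₀/kT) / Z = 2.000/2.079 = 0.96.

0.96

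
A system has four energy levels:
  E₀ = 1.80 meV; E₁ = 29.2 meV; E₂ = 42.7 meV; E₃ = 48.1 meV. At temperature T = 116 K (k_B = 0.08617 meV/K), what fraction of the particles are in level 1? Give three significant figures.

k_BT = 0.08617 × 116 K = 9.9957 meV.
Eᵢ/kT = 0.18008, 2.9213, 4.2718, 4.8121.
Z = Σ e^(−Eᵢ/kT) = e^(−0.18008) + e^(−2.9213) + e^(−4.2718) + e^(−4.8121) = 0.83520 + 0.053864 + 0.013957 + 0.0081308 = 0.91115.
P₁ = e^(−E₁/kT) / Z = 0.053864/0.91115 = 0.0591.

0.0591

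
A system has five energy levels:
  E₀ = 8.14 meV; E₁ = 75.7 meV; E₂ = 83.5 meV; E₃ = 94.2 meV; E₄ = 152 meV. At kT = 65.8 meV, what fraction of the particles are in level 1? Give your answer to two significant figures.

Eᵢ/kT = 0.1237, 1.150, 1.269, 1.432, 2.310.
Z = Σ e^(−Eᵢ/kT) = e^(−0.1237) + e^(−1.150) + e^(−1.269) + e^(−1.432) + e^(−2.310) = 0.8836 + 0.3166 + 0.2811 + 0.2388 + 0.09926 = 1.819.
P₁ = e^(−E₁/kT) / Z = 0.3166/1.819 = 0.17.

0.17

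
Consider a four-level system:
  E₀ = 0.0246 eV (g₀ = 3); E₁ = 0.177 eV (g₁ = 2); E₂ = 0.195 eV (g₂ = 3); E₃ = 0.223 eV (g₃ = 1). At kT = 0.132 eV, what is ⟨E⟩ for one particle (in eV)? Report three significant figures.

0.0846 eV

Eᵢ/kT = 0.18636, 1.3409, 1.4773, 1.6894.
Z = Σ gᵢe^(−Eᵢ/kT) = 3·e^(−0.18636) + 2·e^(−1.3409) + 3·e^(−1.4773) + 1·e^(−1.6894) = 2.4899 + 0.52322 + 0.68476 + 0.18463 = 3.8825.
⟨E⟩ = Σ Eᵢ gᵢe^(−Eᵢ/kT) / Z = (0.0246·2.4899 + 0.177·0.52322 + 0.195·0.68476 + 0.223·0.18463) / 3.8825 = 0.0846 eV.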